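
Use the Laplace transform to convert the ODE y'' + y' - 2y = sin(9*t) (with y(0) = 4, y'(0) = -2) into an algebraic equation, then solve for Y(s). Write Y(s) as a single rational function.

Y(s) = (4*s^3 + 2*s^2 + 324*s + 171)/(s^4 + s^3 + 79*s^2 + 81*s - 162)

Take the Laplace transform of both sides.
The derivative rules (L{y''} = s^2 Y - s·y(0) - y'(0) and L{y'} = sY - y(0), with y(0) = 4, y'(0) = -2) turn the left side into (s^2 + s - 2)Y - (4*s + 2).
The right side is L{sin(9*t)} = 9/(s^2 + 81).
So (s^2 + s - 2)Y = 9/(s^2 + 81) + (4*s + 2).
Solve for Y(s) and write it as one ratio of polynomials.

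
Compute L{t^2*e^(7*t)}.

2/(s - 7)^3

L{e^(7t)} = 1/(s - 7).
Then apply L{t^2·g(t)} = (-1)^2 d^2/ds^2[H(s)] with H(s) = 1/(s - 7):
differentiating 2 times and applying the sign gives 2/(s - 7)^3.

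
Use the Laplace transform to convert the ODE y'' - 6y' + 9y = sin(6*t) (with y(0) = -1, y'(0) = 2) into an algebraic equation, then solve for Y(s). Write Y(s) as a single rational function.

Laplace-transform each side.
Using L{y''} = s^2 Y - s·y(0) - y'(0) and L{y'} = sY - y(0), with y(0) = -1, y'(0) = 2, the left side becomes (s^2 - 6*s + 9)Y - (-s + 8).
The right side is L{sin(6*t)} = 6/(s^2 + 36).
So (s^2 - 6*s + 9)Y = 6/(s^2 + 36) + (-s + 8).
Isolate Y and clear denominators.

Y(s) = (-s^3 + 8*s^2 - 36*s + 294)/(s^4 - 6*s^3 + 45*s^2 - 216*s + 324)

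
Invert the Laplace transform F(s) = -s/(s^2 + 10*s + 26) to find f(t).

f(t) = 5*exp(-5*t)*sin(t) - exp(-5*t)*cos(t)

Complete the square in the denominator: s^2 + 10*s + 26 = (s + 5)^2 + 1^2.
Split the numerator to match: -s = -1·(s + 5) + 5·1.
Invert each term: -1·(s + 5)/((s + 5)^2 + 1) ↔ -e^(-5t)cos(t); 5·1/((s + 5)^2 + 1) ↔ 5e^(-5t)sin(t).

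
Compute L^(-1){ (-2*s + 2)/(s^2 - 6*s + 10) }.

-4*exp(3*t)*sin(t) - 2*exp(3*t)*cos(t)

Complete the square in the denominator: s^2 - 6*s + 10 = (s - 3)^2 + 1^2.
Split the numerator to match: -2*s + 2 = -2·(s - 3) - 4·1.
Invert each term: -2·(s - 3)/((s - 3)^2 + 1) ↔ -2e^(3t)cos(t); -4·1/((s - 3)^2 + 1) ↔ -4e^(3t)sin(t).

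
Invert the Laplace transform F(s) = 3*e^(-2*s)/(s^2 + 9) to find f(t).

f(t) = Heaviside(t - 2)*(sin(3*t - 6))

The factor e^(-2s) signals a time shift by c = 2 (second shifting theorem).
L{sin(3t)} = 3/(s^2 + 9), so L^-1{3/(s^2 + 9)} = sin(3*t).
Hence the inverse is u(t - 2) times that function evaluated at t - 2.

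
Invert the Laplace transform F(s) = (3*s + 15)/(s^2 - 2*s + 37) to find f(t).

Complete the square in the denominator: s^2 - 2*s + 37 = (s - 1)^2 + 6^2.
Split the numerator to match: 3*s + 15 = 3·(s - 1) + 3·6.
Invert each term: 3·(s - 1)/((s - 1)^2 + 36) ↔ 3e^(t)cos(6t); 3·6/((s - 1)^2 + 36) ↔ 3e^(t)sin(6t).

f(t) = 3*exp(t)*sin(6*t) + 3*exp(t)*cos(6*t)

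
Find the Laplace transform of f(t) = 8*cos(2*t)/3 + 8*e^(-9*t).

8*s/(3*(s^2 + 4)) + 8/(s + 9)

The transform is linear, so treat each term independently.
(8/3)·[L{cos(2t)} = s/(s^2 + 4)]; (8)·[L{e^(-9t)} = 1/(s + 9)].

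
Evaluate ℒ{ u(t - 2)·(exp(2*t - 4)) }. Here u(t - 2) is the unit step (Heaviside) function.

By the second shifting theorem, L{u(t - c)·g(t - c)} = e^(-cs)·G(s) with c = 2 and G(s) = L{g(t)}.
L{e^(2t)} = 1/(s - 2).

exp(-2*s)/(s - 2)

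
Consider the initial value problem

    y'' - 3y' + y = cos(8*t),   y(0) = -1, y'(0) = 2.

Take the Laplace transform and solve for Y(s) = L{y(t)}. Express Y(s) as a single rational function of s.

Laplace-transform each side.
Using L{y''} = s^2 Y - s·y(0) - y'(0) and L{y'} = sY - y(0), with y(0) = -1, y'(0) = 2, the left side becomes (s^2 - 3*s + 1)Y - (-s + 5).
The right side is L{cos(8*t)} = s/(s^2 + 64).
So (s^2 - 3*s + 1)Y = s/(s^2 + 64) + (-s + 5).
Divide through and combine into a single rational function.

Y(s) = (-s^3 + 5*s^2 - 63*s + 320)/(s^4 - 3*s^3 + 65*s^2 - 192*s + 64)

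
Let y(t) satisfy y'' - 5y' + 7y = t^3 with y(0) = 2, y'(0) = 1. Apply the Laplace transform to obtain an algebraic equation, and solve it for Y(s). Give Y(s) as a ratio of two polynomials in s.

Take the Laplace transform of both sides.
The derivative rules (L{y''} = s^2 Y - s·y(0) - y'(0) and L{y'} = sY - y(0), with y(0) = 2, y'(0) = 1) turn the left side into (s^2 - 5*s + 7)Y - (2*s - 9).
The right side is L{t^3} = 6/s^4.
So (s^2 - 5*s + 7)Y = 6/s^4 + (2*s - 9).
Divide through and combine into a single rational function.

Y(s) = (2*s^5 - 9*s^4 + 6)/(s^6 - 5*s^5 + 7*s^4)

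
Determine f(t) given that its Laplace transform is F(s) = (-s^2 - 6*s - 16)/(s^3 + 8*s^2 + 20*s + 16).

Factor the denominator: s^3 + 8*s^2 + 20*s + 16 = (s + 2)^2*(s + 4).
Partial fraction decomposition gives [1/(s + 2)] + [-4/(s + 2)^2] + [-2/(s + 4)].
Invert each term: 1/(s + 2) ↔ e^(-2t); -4/(s + 2)^2 ↔ -4t·e^(-2t); -2/(s + 4) ↔ -2e^(-4t).

f(t) = -4*t*exp(-2*t) + exp(-2*t) - 2*exp(-4*t)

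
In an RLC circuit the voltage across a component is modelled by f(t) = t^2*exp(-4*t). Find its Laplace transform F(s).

F(s) = 2/(s + 4)^3

L{e^(-4t)} = 1/(s + 4).
Then apply L{t^2·g(t)} = (-1)^2 d^2/ds^2[G(s)] with G(s) = 1/(s + 4):
differentiating 2 times and applying the sign gives 2/(s + 4)^3.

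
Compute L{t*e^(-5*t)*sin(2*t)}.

4*(s + 5)/(s^2 + 10*s + 29)^2

L{sin(2t)} = 2/(s^2 + 4).
Multiplying by e^(-5t) shifts s → s + 5, so L{e^(-5*t)*sin(2*t)} = 2/((s + 5)^2 + 4).
Then apply L{t·g(t)} = -d/ds[H(s)] with H(s) = 2/((s + 5)^2 + 4):
differentiating 1 time and applying the sign gives 4*(s + 5)/(s^2 + 10*s + 29)^2.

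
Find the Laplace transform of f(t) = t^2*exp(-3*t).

2/(s + 3)^3

L{e^(-3t)} = 1/(s + 3).
Then apply L{t^2·g(t)} = (-1)^2 d^2/ds^2[G(s)] with G(s) = 1/(s + 3):
differentiating 2 times and applying the sign gives 2/(s + 3)^3.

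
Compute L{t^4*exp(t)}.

24/(s - 1)^5

L{t^4} = 4!/s^5 = 24/s^5.
By the first shifting theorem, multiplying by e^(t) replaces s with s - 1.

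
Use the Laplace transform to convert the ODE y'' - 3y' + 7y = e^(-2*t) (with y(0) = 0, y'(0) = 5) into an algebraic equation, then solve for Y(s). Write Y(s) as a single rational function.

Y(s) = (5*s + 11)/(s^3 - s^2 + s + 14)

Apply the Laplace transform to the equation.
The derivative rules (L{y''} = s^2 Y - s·y(0) - y'(0) and L{y'} = sY - y(0), with y(0) = 0, y'(0) = 5) turn the left side into (s^2 - 3*s + 7)Y - (5).
The right side is L{e^(-2*t)} = 1/(s + 2).
So (s^2 - 3*s + 7)Y = 1/(s + 2) + (5).
Isolate Y and clear denominators.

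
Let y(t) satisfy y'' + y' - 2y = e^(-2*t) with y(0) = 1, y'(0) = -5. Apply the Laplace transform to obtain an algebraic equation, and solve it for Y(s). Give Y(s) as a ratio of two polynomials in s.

Y(s) = (s^2 - 2*s - 7)/(s^3 + 3*s^2 - 4)

Take the Laplace transform of both sides.
The derivative rules (L{y''} = s^2 Y - s·y(0) - y'(0) and L{y'} = sY - y(0), with y(0) = 1, y'(0) = -5) turn the left side into (s^2 + s - 2)Y - (s - 4).
The right side is L{e^(-2*t)} = 1/(s + 2).
So (s^2 + s - 2)Y = 1/(s + 2) + (s - 4).
Divide through and combine into a single rational function.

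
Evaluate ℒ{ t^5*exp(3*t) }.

L{t^5} = 5!/s^6 = 120/s^6.
By the first shifting theorem, multiplying by e^(3t) replaces s with s - 3.

120/(s - 3)^6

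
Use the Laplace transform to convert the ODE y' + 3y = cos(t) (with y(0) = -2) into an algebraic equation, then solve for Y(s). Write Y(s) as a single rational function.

Y(s) = (-2*s^2 + s - 2)/(s^3 + 3*s^2 + s + 3)

Transform both sides with L{·}.
Using L{y'} = sY - y(0) = sY - (-2), the left side becomes (s + 3)Y - (-2).
The right side is L{cos(t)} = s/(s^2 + 1).
So (s + 3)Y = s/(s^2 + 1) + (-2).
Solve for Y(s) and write it as one ratio of polynomials.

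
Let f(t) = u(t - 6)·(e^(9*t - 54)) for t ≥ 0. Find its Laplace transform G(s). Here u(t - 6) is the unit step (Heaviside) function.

G(s) = exp(-6*s)/(s - 9)

By the second shifting theorem, L{u(t - c)·g(t - c)} = e^(-cs)·H(s) with c = 6 and H(s) = L{g(t)}.
L{e^(9t)} = 1/(s - 9).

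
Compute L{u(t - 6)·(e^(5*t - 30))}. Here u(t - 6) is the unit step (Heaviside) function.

By the second shifting theorem, L{u(t - c)·g(t - c)} = e^(-cs)·G(s) with c = 6 and G(s) = L{g(t)}.
L{e^(5t)} = 1/(s - 5).

exp(-6*s)/(s - 5)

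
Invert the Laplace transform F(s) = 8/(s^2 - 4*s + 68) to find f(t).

Rewrite the denominator: s^2 - 4*s + 68 = (s - 2)^2 + 64.
The form in (s - 2) signals a first-shifting-theorem factor e^(2t).
Since L{sin(8t)} = 8/(s^2 + 64), the inverse is exp(2*t)*sin(8*t).

f(t) = exp(2*t)*sin(8*t)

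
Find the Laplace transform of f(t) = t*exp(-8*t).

(s + 8)^(-2)

L{e^(-8t)} = 1/(s + 8).
Then apply L{t·g(t)} = -d/ds[G(s)] with G(s) = 1/(s + 8):
differentiating 1 time and applying the sign gives (s + 8)^(-2).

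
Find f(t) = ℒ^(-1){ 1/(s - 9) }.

Since L{e^(9t)} = 1/(s - 9), the inverse is e^(9*t).

f(t) = exp(9*t)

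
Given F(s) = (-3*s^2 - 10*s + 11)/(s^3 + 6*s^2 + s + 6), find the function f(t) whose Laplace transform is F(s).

Factor the denominator: s^3 + 6*s^2 + s + 6 = (s + 6)*(s^2 + 1).
Partial fraction decomposition gives [-1/(s + 6)] + [-2*s/(s^2 + 1)] + [2/(s^2 + 1)].
Invert each term: -1/(s + 6) ↔ -e^(-6t); -2·s/(s^2 + 1) ↔ -2cos(t); 2·1/(s^2 + 1) ↔ 2sin(t).

f(t) = 2*sin(t) - 2*cos(t) - exp(-6*t)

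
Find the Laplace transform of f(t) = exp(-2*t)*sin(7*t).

L{sin(7t)} = 7/(s^2 + 49).
By the first shifting theorem, multiplying by e^(-2t) replaces s with s + 2.

7/((s + 2)^2 + 49)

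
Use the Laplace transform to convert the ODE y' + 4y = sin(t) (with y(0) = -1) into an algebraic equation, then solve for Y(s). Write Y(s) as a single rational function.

Y(s) = -s^2/(s^3 + 4*s^2 + s + 4)

Take the Laplace transform of both sides.
Using L{y'} = sY - y(0) = sY - (-1), the left side becomes (s + 4)Y - (-1).
The right side is L{sin(t)} = 1/(s^2 + 1).
So (s + 4)Y = 1/(s^2 + 1) + (-1).
Isolate Y and clear denominators.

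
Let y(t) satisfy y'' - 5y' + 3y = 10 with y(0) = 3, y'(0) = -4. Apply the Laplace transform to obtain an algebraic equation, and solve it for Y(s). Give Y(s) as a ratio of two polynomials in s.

Take the Laplace transform of both sides.
Using L{y''} = s^2 Y - s·y(0) - y'(0) and L{y'} = sY - y(0), with y(0) = 3, y'(0) = -4, the left side becomes (s^2 - 5*s + 3)Y - (3*s - 19).
The right side is L{10} = 10/s.
So (s^2 - 5*s + 3)Y = 10/s + (3*s - 19).
Solve for Y(s) and write it as one ratio of polynomials.

Y(s) = (3*s^2 - 19*s + 10)/(s^3 - 5*s^2 + 3*s)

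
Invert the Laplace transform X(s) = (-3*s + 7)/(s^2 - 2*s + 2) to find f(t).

f(t) = 4*exp(t)*sin(t) - 3*exp(t)*cos(t)

Complete the square in the denominator: s^2 - 2*s + 2 = (s - 1)^2 + 1^2.
Split the numerator to match: -3*s + 7 = -3·(s - 1) + 4·1.
Invert each term: -3·(s - 1)/((s - 1)^2 + 1) ↔ -3e^(t)cos(t); 4·1/((s - 1)^2 + 1) ↔ 4e^(t)sin(t).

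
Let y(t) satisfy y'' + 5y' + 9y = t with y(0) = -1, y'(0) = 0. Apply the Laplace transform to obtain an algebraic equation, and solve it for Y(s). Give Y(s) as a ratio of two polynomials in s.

Y(s) = (-s^3 - 5*s^2 + 1)/(s^4 + 5*s^3 + 9*s^2)

Take the Laplace transform of both sides.
Using L{y''} = s^2 Y - s·y(0) - y'(0) and L{y'} = sY - y(0), with y(0) = -1, y'(0) = 0, the left side becomes (s^2 + 5*s + 9)Y - (-s - 5).
The right side is L{t} = s^(-2).
So (s^2 + 5*s + 9)Y = s^(-2) + (-s - 5).
Isolate Y and clear denominators.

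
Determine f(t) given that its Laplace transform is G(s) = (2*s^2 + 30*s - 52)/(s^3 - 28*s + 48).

Factor the denominator: s^3 - 28*s + 48 = (s - 4)*(s - 2)*(s + 6).
Partial fraction decomposition gives [5/(s - 4)] + [-2/(s + 6)] + [-1/(s - 2)].
Invert each term: 5/(s - 4) ↔ 5e^(4t); -2/(s + 6) ↔ -2e^(-6t); -1/(s - 2) ↔ -e^(2t).

f(t) = 5*exp(4*t) - exp(2*t) - 2*exp(-6*t)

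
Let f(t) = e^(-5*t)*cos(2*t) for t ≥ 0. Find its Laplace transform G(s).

G(s) = (s + 5)/((s + 5)^2 + 4)

L{cos(2t)} = s/(s^2 + 4).
By the first shifting theorem, multiplying by e^(-5t) replaces s with s + 5.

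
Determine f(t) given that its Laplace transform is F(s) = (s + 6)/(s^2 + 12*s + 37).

f(t) = exp(-6*t)*cos(t)

Rewrite the denominator: s^2 + 12*s + 37 = (s + 6)^2 + 1.
The form in (s + 6) signals a first-shifting-theorem factor e^(-6t).
Since L{cos(t)} = s/(s^2 + 1), the inverse is exp(-6*t)*cos(t).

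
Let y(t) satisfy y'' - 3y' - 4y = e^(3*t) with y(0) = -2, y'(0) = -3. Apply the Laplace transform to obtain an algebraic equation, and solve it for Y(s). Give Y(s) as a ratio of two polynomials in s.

Apply the Laplace transform to the equation.
Using L{y''} = s^2 Y - s·y(0) - y'(0) and L{y'} = sY - y(0), with y(0) = -2, y'(0) = -3, the left side becomes (s^2 - 3*s - 4)Y - (-2*s + 3).
The right side is L{e^(3*t)} = 1/(s - 3).
So (s^2 - 3*s - 4)Y = 1/(s - 3) + (-2*s + 3).
Solve for Y(s) and write it as one ratio of polynomials.

Y(s) = (-2*s^2 + 9*s - 8)/(s^3 - 6*s^2 + 5*s + 12)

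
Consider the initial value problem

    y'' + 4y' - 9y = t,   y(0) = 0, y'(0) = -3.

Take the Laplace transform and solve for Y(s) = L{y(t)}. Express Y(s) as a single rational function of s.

Y(s) = (-3*s^2 + 1)/(s^4 + 4*s^3 - 9*s^2)

Take the Laplace transform of both sides.
Using L{y''} = s^2 Y - s·y(0) - y'(0) and L{y'} = sY - y(0), with y(0) = 0, y'(0) = -3, the left side becomes (s^2 + 4*s - 9)Y - (-3).
The right side is L{t} = s^(-2).
So (s^2 + 4*s - 9)Y = s^(-2) + (-3).
Divide through and combine into a single rational function.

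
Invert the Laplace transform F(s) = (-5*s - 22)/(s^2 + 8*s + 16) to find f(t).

f(t) = -2*t*exp(-4*t) - 5*exp(-4*t)

Factor the denominator: s^2 + 8*s + 16 = (s + 4)^2.
Partial fraction decomposition gives [-5/(s + 4)] + [-2/(s + 4)^2].
Invert each term: -5/(s + 4) ↔ -5e^(-4t); -2/(s + 4)^2 ↔ -2t·e^(-4t).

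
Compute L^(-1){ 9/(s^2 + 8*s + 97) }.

exp(-4*t)*sin(9*t)

Rewrite the denominator: s^2 + 8*s + 97 = (s + 4)^2 + 81.
The form in (s + 4) signals a first-shifting-theorem factor e^(-4t).
Since L{sin(9t)} = 9/(s^2 + 81), the inverse is e^(-4*t)*sin(9*t).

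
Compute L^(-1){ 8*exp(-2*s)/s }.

The factor e^(-2s) signals a time shift by c = 2 (second shifting theorem).
L{8} = 8/s, so L^-1{8/s} = 8.
Hence the inverse is u(t - 2) times that function evaluated at t - 2.

Heaviside(t - 2)*(8)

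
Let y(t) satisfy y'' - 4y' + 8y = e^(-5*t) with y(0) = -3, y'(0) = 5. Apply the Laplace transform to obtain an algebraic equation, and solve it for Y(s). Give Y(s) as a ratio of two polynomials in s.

Apply the Laplace transform to the equation.
With L{y''} = s^2 Y - s·y(0) - y'(0) and L{y'} = sY - y(0), with y(0) = -3, y'(0) = 5: the LHS transforms to (s^2 - 4*s + 8)Y - (-3*s + 17).
The right side is L{e^(-5*t)} = 1/(s + 5).
So (s^2 - 4*s + 8)Y = 1/(s + 5) + (-3*s + 17).
Solve for Y(s) and write it as one ratio of polynomials.

Y(s) = (-3*s^2 + 2*s + 86)/(s^3 + s^2 - 12*s + 40)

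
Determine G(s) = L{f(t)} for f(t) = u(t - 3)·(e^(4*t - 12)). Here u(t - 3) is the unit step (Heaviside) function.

By the second shifting theorem, L{u(t - c)·g(t - c)} = e^(-cs)·H(s) with c = 3 and H(s) = L{g(t)}.
L{e^(4t)} = 1/(s - 4).

G(s) = exp(-3*s)/(s - 4)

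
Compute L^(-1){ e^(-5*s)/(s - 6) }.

The factor e^(-5s) signals a time shift by c = 5 (second shifting theorem).
L{e^(6t)} = 1/(s - 6), so L^-1{1/(s - 6)} = e^(6*t).
Hence the inverse is u(t - 5) times that function evaluated at t - 5.

Heaviside(t - 5)*(exp(6*t - 30))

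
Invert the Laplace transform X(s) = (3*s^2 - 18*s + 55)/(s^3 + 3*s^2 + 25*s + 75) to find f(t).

f(t) = -3*sin(5*t) - cos(5*t) + 4*exp(-3*t)

Factor the denominator: s^3 + 3*s^2 + 25*s + 75 = (s + 3)*(s^2 + 25).
Partial fraction decomposition gives [4/(s + 3)] + [-s/(s^2 + 25)] + [-15/(s^2 + 25)].
Invert each term: 4/(s + 3) ↔ 4e^(-3t); -1·s/(s^2 + 25) ↔ -cos(5t); -3·5/(s^2 + 25) ↔ -3sin(5t).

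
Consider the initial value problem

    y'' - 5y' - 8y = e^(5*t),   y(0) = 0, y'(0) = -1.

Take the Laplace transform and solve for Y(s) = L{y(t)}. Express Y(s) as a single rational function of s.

Transform both sides with L{·}.
With L{y''} = s^2 Y - s·y(0) - y'(0) and L{y'} = sY - y(0), with y(0) = 0, y'(0) = -1: the LHS transforms to (s^2 - 5*s - 8)Y - (-1).
The right side is L{e^(5*t)} = 1/(s - 5).
So (s^2 - 5*s - 8)Y = 1/(s - 5) + (-1).
Solve for Y(s) and write it as one ratio of polynomials.

Y(s) = (-s + 6)/(s^3 - 10*s^2 + 17*s + 40)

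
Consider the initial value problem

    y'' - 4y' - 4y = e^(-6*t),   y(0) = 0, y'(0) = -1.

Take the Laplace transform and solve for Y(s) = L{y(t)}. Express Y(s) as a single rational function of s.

Take the Laplace transform of both sides.
With L{y''} = s^2 Y - s·y(0) - y'(0) and L{y'} = sY - y(0), with y(0) = 0, y'(0) = -1: the LHS transforms to (s^2 - 4*s - 4)Y - (-1).
The right side is L{e^(-6*t)} = 1/(s + 6).
So (s^2 - 4*s - 4)Y = 1/(s + 6) + (-1).
Solve for Y(s) and write it as one ratio of polynomials.

Y(s) = (-s - 5)/(s^3 + 2*s^2 - 28*s - 24)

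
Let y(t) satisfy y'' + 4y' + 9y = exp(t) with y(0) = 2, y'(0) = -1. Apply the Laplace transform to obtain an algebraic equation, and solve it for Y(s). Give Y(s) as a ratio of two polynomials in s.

Y(s) = (2*s^2 + 5*s - 6)/(s^3 + 3*s^2 + 5*s - 9)

Laplace-transform each side.
The derivative rules (L{y''} = s^2 Y - s·y(0) - y'(0) and L{y'} = sY - y(0), with y(0) = 2, y'(0) = -1) turn the left side into (s^2 + 4*s + 9)Y - (2*s + 7).
The right side is L{exp(t)} = 1/(s - 1).
So (s^2 + 4*s + 9)Y = 1/(s - 1) + (2*s + 7).
Solve for Y(s) and write it as one ratio of polynomials.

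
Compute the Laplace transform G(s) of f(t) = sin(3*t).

G(s) = 3/(s^2 + 9)

L{sin(3t)} = 3/(s^2 + 9).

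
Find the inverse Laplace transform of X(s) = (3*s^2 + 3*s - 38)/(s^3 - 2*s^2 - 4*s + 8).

Factor the denominator: s^3 - 2*s^2 - 4*s + 8 = (s - 2)^2*(s + 2).
Partial fraction decomposition gives [5/(s - 2)] + [-5/(s - 2)^2] + [-2/(s + 2)].
Invert each term: 5/(s - 2) ↔ 5e^(2t); -5/(s - 2)^2 ↔ -5t·e^(2t); -2/(s + 2) ↔ -2e^(-2t).

-5*t*exp(2*t) + 5*exp(2*t) - 2*exp(-2*t)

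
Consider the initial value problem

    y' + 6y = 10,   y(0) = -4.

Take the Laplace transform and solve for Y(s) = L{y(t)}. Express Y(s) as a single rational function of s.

Y(s) = (-4*s + 10)/(s^2 + 6*s)

Apply the Laplace transform to the equation.
With L{y'} = sY - y(0) = sY - (-4): the LHS transforms to (s + 6)Y - (-4).
The right side is L{10} = 10/s.
So (s + 6)Y = 10/s + (-4).
Divide through and combine into a single rational function.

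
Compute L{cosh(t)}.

L{cosh(t)} = s/(s^2 - 1).

s/(s^2 - 1)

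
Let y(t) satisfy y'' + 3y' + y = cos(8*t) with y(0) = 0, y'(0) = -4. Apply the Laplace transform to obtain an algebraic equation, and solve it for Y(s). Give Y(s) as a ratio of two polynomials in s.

Y(s) = (-4*s^2 + s - 256)/(s^4 + 3*s^3 + 65*s^2 + 192*s + 64)

Apply the Laplace transform to the equation.
With L{y''} = s^2 Y - s·y(0) - y'(0) and L{y'} = sY - y(0), with y(0) = 0, y'(0) = -4: the LHS transforms to (s^2 + 3*s + 1)Y - (-4).
The right side is L{cos(8*t)} = s/(s^2 + 64).
So (s^2 + 3*s + 1)Y = s/(s^2 + 64) + (-4).
Divide through and combine into a single rational function.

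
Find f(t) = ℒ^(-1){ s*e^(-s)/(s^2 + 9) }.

f(t) = Heaviside(t - 1)*(cos(3*t - 3))

The factor e^(-s) signals a time shift by c = 1 (second shifting theorem).
L{cos(3t)} = s/(s^2 + 9), so L^-1{s/(s^2 + 9)} = cos(3*t).
Hence the inverse is u(t - 1) times that function evaluated at t - 1.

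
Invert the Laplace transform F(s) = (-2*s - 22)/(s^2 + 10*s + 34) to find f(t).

f(t) = -4*exp(-5*t)*sin(3*t) - 2*exp(-5*t)*cos(3*t)

Complete the square in the denominator: s^2 + 10*s + 34 = (s + 5)^2 + 3^2.
Split the numerator to match: -2*s - 22 = -2·(s + 5) - 4·3.
Invert each term: -2·(s + 5)/((s + 5)^2 + 9) ↔ -2e^(-5t)cos(3t); -4·3/((s + 5)^2 + 9) ↔ -4e^(-5t)sin(3t).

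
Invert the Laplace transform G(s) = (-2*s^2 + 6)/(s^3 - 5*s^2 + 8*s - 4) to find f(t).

Factor the denominator: s^3 - 5*s^2 + 8*s - 4 = (s - 2)^2*(s - 1).
Partial fraction decomposition gives [-6/(s - 2)] + [-2/(s - 2)^2] + [4/(s - 1)].
Invert each term: -6/(s - 2) ↔ -6e^(2t); -2/(s - 2)^2 ↔ -2t·e^(2t); 4/(s - 1) ↔ 4e^(t).

f(t) = -2*t*exp(2*t) - 6*exp(2*t) + 4*exp(t)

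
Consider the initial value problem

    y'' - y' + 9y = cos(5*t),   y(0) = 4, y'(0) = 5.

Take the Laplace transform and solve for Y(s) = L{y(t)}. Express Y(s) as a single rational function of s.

Y(s) = (4*s^3 + s^2 + 101*s + 25)/(s^4 - s^3 + 34*s^2 - 25*s + 225)

Transform both sides with L{·}.
Using L{y''} = s^2 Y - s·y(0) - y'(0) and L{y'} = sY - y(0), with y(0) = 4, y'(0) = 5, the left side becomes (s^2 - s + 9)Y - (4*s + 1).
The right side is L{cos(5*t)} = s/(s^2 + 25).
So (s^2 - s + 9)Y = s/(s^2 + 25) + (4*s + 1).
Divide through and combine into a single rational function.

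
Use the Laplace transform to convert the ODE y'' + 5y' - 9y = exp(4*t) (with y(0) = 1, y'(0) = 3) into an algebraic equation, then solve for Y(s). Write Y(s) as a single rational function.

Y(s) = (s^2 + 4*s - 31)/(s^3 + s^2 - 29*s + 36)

Take the Laplace transform of both sides.
Using L{y''} = s^2 Y - s·y(0) - y'(0) and L{y'} = sY - y(0), with y(0) = 1, y'(0) = 3, the left side becomes (s^2 + 5*s - 9)Y - (s + 8).
The right side is L{exp(4*t)} = 1/(s - 4).
So (s^2 + 5*s - 9)Y = 1/(s - 4) + (s + 8).
Solve for Y(s) and write it as one ratio of polynomials.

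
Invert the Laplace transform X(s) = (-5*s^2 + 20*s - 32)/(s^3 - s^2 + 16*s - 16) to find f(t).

f(t) = -exp(t) + 4*sin(4*t) - 4*cos(4*t)

Factor the denominator: s^3 - s^2 + 16*s - 16 = (s - 1)*(s^2 + 16).
Partial fraction decomposition gives [-1/(s - 1)] + [-4*s/(s^2 + 16)] + [16/(s^2 + 16)].
Invert each term: -1/(s - 1) ↔ -e^(t); -4·s/(s^2 + 16) ↔ -4cos(4t); 4·4/(s^2 + 16) ↔ 4sin(4t).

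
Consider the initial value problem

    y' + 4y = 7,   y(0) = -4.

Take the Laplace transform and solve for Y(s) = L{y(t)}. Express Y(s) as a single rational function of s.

Laplace-transform each side.
With L{y'} = sY - y(0) = sY - (-4): the LHS transforms to (s + 4)Y - (-4).
The right side is L{7} = 7/s.
So (s + 4)Y = 7/s + (-4).
Solve for Y(s) and write it as one ratio of polynomials.

Y(s) = (-4*s + 7)/(s^2 + 4*s)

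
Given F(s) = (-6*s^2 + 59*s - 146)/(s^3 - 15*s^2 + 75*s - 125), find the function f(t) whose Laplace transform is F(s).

Factor the denominator: s^3 - 15*s^2 + 75*s - 125 = (s - 5)^3.
Partial fraction decomposition gives [-6/(s - 5)] + [-1/(s - 5)^2] + [-1/(s - 5)^3].
Invert each term: -6/(s - 5) ↔ -6e^(5t); -1/(s - 5)^2 ↔ -t·e^(5t); -1/(s - 5)^3 ↔ (-1/2)t^2·e^(5t).

f(t) = -t^2*exp(5*t)/2 - t*exp(5*t) - 6*exp(5*t)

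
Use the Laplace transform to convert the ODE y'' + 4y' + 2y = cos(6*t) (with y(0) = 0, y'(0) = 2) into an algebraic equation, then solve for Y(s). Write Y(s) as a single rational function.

Take the Laplace transform of both sides.
Using L{y''} = s^2 Y - s·y(0) - y'(0) and L{y'} = sY - y(0), with y(0) = 0, y'(0) = 2, the left side becomes (s^2 + 4*s + 2)Y - (2).
The right side is L{cos(6*t)} = s/(s^2 + 36).
So (s^2 + 4*s + 2)Y = s/(s^2 + 36) + (2).
Solve for Y(s) and write it as one ratio of polynomials.

Y(s) = (2*s^2 + s + 72)/(s^4 + 4*s^3 + 38*s^2 + 144*s + 72)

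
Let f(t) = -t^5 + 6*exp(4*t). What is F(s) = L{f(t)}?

F(s) = 6/(s - 4) - 120/s^6

The transform is linear, so treat each term independently.
(6)·[L{e^(4t)} = 1/(s - 4)]; (-1)·[L{t^5} = 5!/s^6 = 120/s^6].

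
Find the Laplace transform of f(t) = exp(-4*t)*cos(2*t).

L{cos(2t)} = s/(s^2 + 4).
By the first shifting theorem, multiplying by e^(-4t) replaces s with s + 4.

(s + 4)/((s + 4)^2 + 4)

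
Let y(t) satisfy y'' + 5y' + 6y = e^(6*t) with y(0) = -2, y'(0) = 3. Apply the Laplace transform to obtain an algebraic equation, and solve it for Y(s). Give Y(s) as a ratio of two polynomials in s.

Y(s) = (-2*s^2 + 5*s + 43)/(s^3 - s^2 - 24*s - 36)

Laplace-transform each side.
With L{y''} = s^2 Y - s·y(0) - y'(0) and L{y'} = sY - y(0), with y(0) = -2, y'(0) = 3: the LHS transforms to (s^2 + 5*s + 6)Y - (-2*s - 7).
The right side is L{e^(6*t)} = 1/(s - 6).
So (s^2 + 5*s + 6)Y = 1/(s - 6) + (-2*s - 7).
Divide through and combine into a single rational function.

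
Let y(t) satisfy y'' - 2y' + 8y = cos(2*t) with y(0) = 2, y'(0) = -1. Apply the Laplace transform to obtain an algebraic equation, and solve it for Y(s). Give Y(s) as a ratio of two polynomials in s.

Y(s) = (2*s^3 - 5*s^2 + 9*s - 20)/(s^4 - 2*s^3 + 12*s^2 - 8*s + 32)

Transform both sides with L{·}.
Using L{y''} = s^2 Y - s·y(0) - y'(0) and L{y'} = sY - y(0), with y(0) = 2, y'(0) = -1, the left side becomes (s^2 - 2*s + 8)Y - (2*s - 5).
The right side is L{cos(2*t)} = s/(s^2 + 4).
So (s^2 - 2*s + 8)Y = s/(s^2 + 4) + (2*s - 5).
Solve for Y(s) and write it as one ratio of polynomials.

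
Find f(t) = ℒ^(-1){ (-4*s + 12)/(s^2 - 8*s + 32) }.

Complete the square in the denominator: s^2 - 8*s + 32 = (s - 4)^2 + 4^2.
Split the numerator to match: -4*s + 12 = -4·(s - 4) - 1·4.
Invert each term: -4·(s - 4)/((s - 4)^2 + 16) ↔ -4e^(4t)cos(4t); -1·4/((s - 4)^2 + 16) ↔ -e^(4t)sin(4t).

f(t) = -exp(4*t)*sin(4*t) - 4*exp(4*t)*cos(4*t)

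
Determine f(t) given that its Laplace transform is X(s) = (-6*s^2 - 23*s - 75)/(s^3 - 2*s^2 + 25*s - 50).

f(t) = -5*exp(2*t) - 5*sin(5*t) - cos(5*t)

Factor the denominator: s^3 - 2*s^2 + 25*s - 50 = (s - 2)*(s^2 + 25).
Partial fraction decomposition gives [-5/(s - 2)] + [-s/(s^2 + 25)] + [-25/(s^2 + 25)].
Invert each term: -5/(s - 2) ↔ -5e^(2t); -1·s/(s^2 + 25) ↔ -cos(5t); -5·5/(s^2 + 25) ↔ -5sin(5t).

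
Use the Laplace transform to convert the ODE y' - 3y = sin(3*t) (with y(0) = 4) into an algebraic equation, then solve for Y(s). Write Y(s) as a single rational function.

Laplace-transform each side.
Using L{y'} = sY - y(0) = sY - 4, the left side becomes (s - 3)Y - (4).
The right side is L{sin(3*t)} = 3/(s^2 + 9).
So (s - 3)Y = 3/(s^2 + 9) + (4).
Solve for Y(s) and write it as one ratio of polynomials.

Y(s) = (4*s^2 + 39)/(s^3 - 3*s^2 + 9*s - 27)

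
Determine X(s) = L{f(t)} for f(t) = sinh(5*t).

X(s) = 5/(s^2 - 25)

L{sinh(5t)} = 5/(s^2 - 25).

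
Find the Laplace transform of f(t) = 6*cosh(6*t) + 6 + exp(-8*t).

6*s/(s^2 - 36) + 1/(s + 8) + 6/s

The transform is linear, so treat each term independently.
L{e^(-8t)} = 1/(s + 8); L{6} = 6/s; (6)·[L{cosh(6t)} = s/(s^2 - 36)].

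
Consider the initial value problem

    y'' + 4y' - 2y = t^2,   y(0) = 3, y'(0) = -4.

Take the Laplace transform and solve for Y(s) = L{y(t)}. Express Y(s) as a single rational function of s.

Y(s) = (3*s^4 + 8*s^3 + 2)/(s^5 + 4*s^4 - 2*s^3)

Laplace-transform each side.
Using L{y''} = s^2 Y - s·y(0) - y'(0) and L{y'} = sY - y(0), with y(0) = 3, y'(0) = -4, the left side becomes (s^2 + 4*s - 2)Y - (3*s + 8).
The right side is L{t^2} = 2/s^3.
So (s^2 + 4*s - 2)Y = 2/s^3 + (3*s + 8).
Isolate Y and clear denominators.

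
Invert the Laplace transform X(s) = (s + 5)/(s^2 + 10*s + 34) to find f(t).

f(t) = exp(-5*t)*cos(3*t)

Rewrite the denominator: s^2 + 10*s + 34 = (s + 5)^2 + 9.
The form in (s + 5) signals a first-shifting-theorem factor e^(-5t).
Since L{cos(3t)} = s/(s^2 + 9), the inverse is e^(-5*t)*cos(3*t).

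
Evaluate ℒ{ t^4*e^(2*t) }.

L{t^4} = 4!/s^5 = 24/s^5.
By the first shifting theorem, multiplying by e^(2t) replaces s with s - 2.

24/(s - 2)^5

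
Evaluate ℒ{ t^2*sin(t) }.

L{sin(t)} = 1/(s^2 + 1).
Then apply L{t^2·g(t)} = (-1)^2 d^2/ds^2[H(s)] with H(s) = 1/(s^2 + 1):
differentiating 2 times and applying the sign gives 2*(3*s^2 - 1)/(s^2 + 1)^3.

2*(3*s^2 - 1)/(s^2 + 1)^3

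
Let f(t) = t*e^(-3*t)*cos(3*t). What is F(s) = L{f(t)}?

F(s) = s*(s + 6)/(s^2 + 6*s + 18)^2

L{cos(3t)} = s/(s^2 + 9).
Multiplying by e^(-3t) shifts s → s + 3, so L{e^(-3*t)*cos(3*t)} = (s + 3)/((s + 3)^2 + 9).
Then apply L{t·g(t)} = -d/ds[G(s)] with G(s) = (s + 3)/((s + 3)^2 + 9):
differentiating 1 time and applying the sign gives s*(s + 6)/(s^2 + 6*s + 18)^2.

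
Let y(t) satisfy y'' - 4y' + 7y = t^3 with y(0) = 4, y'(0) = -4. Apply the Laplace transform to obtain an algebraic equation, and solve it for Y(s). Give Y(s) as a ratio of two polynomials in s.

Take the Laplace transform of both sides.
The derivative rules (L{y''} = s^2 Y - s·y(0) - y'(0) and L{y'} = sY - y(0), with y(0) = 4, y'(0) = -4) turn the left side into (s^2 - 4*s + 7)Y - (4*s - 20).
The right side is L{t^3} = 6/s^4.
So (s^2 - 4*s + 7)Y = 6/s^4 + (4*s - 20).
Isolate Y and clear denominators.

Y(s) = (4*s^5 - 20*s^4 + 6)/(s^6 - 4*s^5 + 7*s^4)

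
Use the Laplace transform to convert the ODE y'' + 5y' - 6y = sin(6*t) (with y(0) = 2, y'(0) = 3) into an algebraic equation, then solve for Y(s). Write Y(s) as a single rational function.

Y(s) = (2*s^3 + 13*s^2 + 72*s + 474)/(s^4 + 5*s^3 + 30*s^2 + 180*s - 216)

Transform both sides with L{·}.
The derivative rules (L{y''} = s^2 Y - s·y(0) - y'(0) and L{y'} = sY - y(0), with y(0) = 2, y'(0) = 3) turn the left side into (s^2 + 5*s - 6)Y - (2*s + 13).
The right side is L{sin(6*t)} = 6/(s^2 + 36).
So (s^2 + 5*s - 6)Y = 6/(s^2 + 36) + (2*s + 13).
Solve for Y(s) and write it as one ratio of polynomials.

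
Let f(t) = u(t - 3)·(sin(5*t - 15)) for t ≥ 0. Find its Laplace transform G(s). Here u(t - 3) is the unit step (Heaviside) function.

By the second shifting theorem, L{u(t - c)·g(t - c)} = e^(-cs)·H(s) with c = 3 and H(s) = L{g(t)}.
L{sin(5t)} = 5/(s^2 + 25).

G(s) = 5*exp(-3*s)/(s^2 + 25)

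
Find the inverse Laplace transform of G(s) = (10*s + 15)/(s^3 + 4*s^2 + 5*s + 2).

5*t*exp(-t) + 5*exp(-t) - 5*exp(-2*t)

Factor the denominator: s^3 + 4*s^2 + 5*s + 2 = (s + 1)^2*(s + 2).
Partial fraction decomposition gives [5/(s + 1)] + [5/(s + 1)^2] + [-5/(s + 2)].
Invert each term: 5/(s + 1) ↔ 5e^(-t); 5/(s + 1)^2 ↔ 5t·e^(-t); -5/(s + 2) ↔ -5e^(-2t).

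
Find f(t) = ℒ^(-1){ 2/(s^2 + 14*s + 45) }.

Rewrite the denominator: s^2 + 14*s + 45 = (s + 7)^2 - 4.
The form in (s + 7) signals a first-shifting-theorem factor e^(-7t).
Since L{sinh(2t)} = 2/(s^2 - 4), the inverse is e^(-7*t)*sinh(2*t).

f(t) = exp(-7*t)*sinh(2*t)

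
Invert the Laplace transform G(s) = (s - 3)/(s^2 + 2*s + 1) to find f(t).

f(t) = -4*t*exp(-t) + exp(-t)

Factor the denominator: s^2 + 2*s + 1 = (s + 1)^2.
Partial fraction decomposition gives [1/(s + 1)] + [-4/(s + 1)^2].
Invert each term: 1/(s + 1) ↔ e^(-t); -4/(s + 1)^2 ↔ -4t·e^(-t).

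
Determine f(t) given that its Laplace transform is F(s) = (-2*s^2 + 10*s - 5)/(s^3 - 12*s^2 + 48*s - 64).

Factor the denominator: s^3 - 12*s^2 + 48*s - 64 = (s - 4)^3.
Partial fraction decomposition gives [-2/(s - 4)] + [-6/(s - 4)^2] + [3/(s - 4)^3].
Invert each term: -2/(s - 4) ↔ -2e^(4t); -6/(s - 4)^2 ↔ -6t·e^(4t); 3/(s - 4)^3 ↔ (3/2)t^2·e^(4t).

f(t) = 3*t^2*exp(4*t)/2 - 6*t*exp(4*t) - 2*exp(4*t)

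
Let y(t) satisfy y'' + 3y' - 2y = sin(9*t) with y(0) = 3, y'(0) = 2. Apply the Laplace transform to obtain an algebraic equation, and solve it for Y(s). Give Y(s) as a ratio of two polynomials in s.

Transform both sides with L{·}.
The derivative rules (L{y''} = s^2 Y - s·y(0) - y'(0) and L{y'} = sY - y(0), with y(0) = 3, y'(0) = 2) turn the left side into (s^2 + 3*s - 2)Y - (3*s + 11).
The right side is L{sin(9*t)} = 9/(s^2 + 81).
So (s^2 + 3*s - 2)Y = 9/(s^2 + 81) + (3*s + 11).
Solve for Y(s) and write it as one ratio of polynomials.

Y(s) = (3*s^3 + 11*s^2 + 243*s + 900)/(s^4 + 3*s^3 + 79*s^2 + 243*s - 162)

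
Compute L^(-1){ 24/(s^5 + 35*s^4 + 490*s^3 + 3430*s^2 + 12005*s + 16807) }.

t^4*exp(-7*t)

Rewrite the denominator: s^5 + 35*s^4 + 490*s^3 + 3430*s^2 + 12005*s + 16807 = (s + 7)^5.
The form in (s + 7) signals a first-shifting-theorem factor e^(-7t).
Since L{t^4} = 4!/s^5 = 24/s^5, the inverse is t^4*e^(-7*t).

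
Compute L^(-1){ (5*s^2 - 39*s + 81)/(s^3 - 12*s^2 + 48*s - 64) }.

Factor the denominator: s^3 - 12*s^2 + 48*s - 64 = (s - 4)^3.
Partial fraction decomposition gives [5/(s - 4)] + [(s - 4)^(-2)] + [5/(s - 4)^3].
Invert each term: 5/(s - 4) ↔ 5e^(4t); 1/(s - 4)^2 ↔ t·e^(4t); 5/(s - 4)^3 ↔ (5/2)t^2·e^(4t).

5*t^2*exp(4*t)/2 + t*exp(4*t) + 5*exp(4*t)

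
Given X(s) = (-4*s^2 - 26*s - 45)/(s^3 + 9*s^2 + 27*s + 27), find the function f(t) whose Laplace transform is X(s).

f(t) = -3*t^2*exp(-3*t)/2 - 2*t*exp(-3*t) - 4*exp(-3*t)

Factor the denominator: s^3 + 9*s^2 + 27*s + 27 = (s + 3)^3.
Partial fraction decomposition gives [-4/(s + 3)] + [-2/(s + 3)^2] + [-3/(s + 3)^3].
Invert each term: -4/(s + 3) ↔ -4e^(-3t); -2/(s + 3)^2 ↔ -2t·e^(-3t); -3/(s + 3)^3 ↔ (-3/2)t^2·e^(-3t).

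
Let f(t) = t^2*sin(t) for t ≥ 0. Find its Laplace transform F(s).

F(s) = 2*(3*s^2 - 1)/(s^2 + 1)^3

L{sin(t)} = 1/(s^2 + 1).
Then apply L{t^2·g(t)} = (-1)^2 d^2/ds^2[G(s)] with G(s) = 1/(s^2 + 1):
differentiating 2 times and applying the sign gives 2*(3*s^2 - 1)/(s^2 + 1)^3.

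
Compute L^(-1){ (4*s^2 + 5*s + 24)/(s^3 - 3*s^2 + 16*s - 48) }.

3*exp(3*t) + 2*sin(4*t) + cos(4*t)

Factor the denominator: s^3 - 3*s^2 + 16*s - 48 = (s - 3)*(s^2 + 16).
Partial fraction decomposition gives [3/(s - 3)] + [s/(s^2 + 16)] + [8/(s^2 + 16)].
Invert each term: 3/(s - 3) ↔ 3e^(3t); 1·s/(s^2 + 16) ↔ cos(4t); 2·4/(s^2 + 16) ↔ 2sin(4t).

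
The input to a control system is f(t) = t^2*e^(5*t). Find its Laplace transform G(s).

G(s) = 2/(s - 5)^3

L{e^(5t)} = 1/(s - 5).
Then apply L{t^2·g(t)} = (-1)^2 d^2/ds^2[H(s)] with H(s) = 1/(s - 5):
differentiating 2 times and applying the sign gives 2/(s - 5)^3.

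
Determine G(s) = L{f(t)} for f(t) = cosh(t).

G(s) = s/(s^2 - 1)

L{cosh(t)} = s/(s^2 - 1).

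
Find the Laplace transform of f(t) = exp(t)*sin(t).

1/((s - 1)^2 + 1)

L{sin(t)} = 1/(s^2 + 1).
By the first shifting theorem, multiplying by e^(t) replaces s with s - 1.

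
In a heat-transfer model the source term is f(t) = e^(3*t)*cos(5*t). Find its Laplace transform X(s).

X(s) = (s - 3)/((s - 3)^2 + 25)

L{cos(5t)} = s/(s^2 + 25).
By the first shifting theorem, multiplying by e^(3t) replaces s with s - 3.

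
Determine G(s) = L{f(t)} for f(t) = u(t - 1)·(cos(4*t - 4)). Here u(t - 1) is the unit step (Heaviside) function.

G(s) = s*exp(-s)/(s^2 + 16)

By the second shifting theorem, L{u(t - c)·g(t - c)} = e^(-cs)·H(s) with c = 1 and H(s) = L{g(t)}.
L{cos(4t)} = s/(s^2 + 16).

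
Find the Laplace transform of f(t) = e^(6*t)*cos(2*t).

L{cos(2t)} = s/(s^2 + 4).
By the first shifting theorem, multiplying by e^(6t) replaces s with s - 6.

(s - 6)/((s - 6)^2 + 4)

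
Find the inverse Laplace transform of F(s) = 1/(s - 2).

Since L{e^(2t)} = 1/(s - 2), the inverse is e^(2*t).

exp(2*t)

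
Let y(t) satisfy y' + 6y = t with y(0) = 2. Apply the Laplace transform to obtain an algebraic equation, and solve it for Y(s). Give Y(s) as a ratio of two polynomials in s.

Laplace-transform each side.
The derivative rules (L{y'} = sY - y(0) = sY - 2) turn the left side into (s + 6)Y - (2).
The right side is L{t} = s^(-2).
So (s + 6)Y = s^(-2) + (2).
Solve for Y(s) and write it as one ratio of polynomials.

Y(s) = (2*s^2 + 1)/(s^3 + 6*s^2)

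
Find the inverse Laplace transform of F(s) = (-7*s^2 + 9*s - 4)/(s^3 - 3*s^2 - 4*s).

-4*exp(4*t) + 1 - 4*exp(-t)

Factor the denominator: s^3 - 3*s^2 - 4*s = s*(s - 4)*(s + 1).
Partial fraction decomposition gives [-4/(s - 4)] + [1/s] + [-4/(s + 1)].
Invert each term: -4/(s - 4) ↔ -4e^(4t); 1/(s - 0) ↔ e^(0t); -4/(s + 1) ↔ -4e^(-t).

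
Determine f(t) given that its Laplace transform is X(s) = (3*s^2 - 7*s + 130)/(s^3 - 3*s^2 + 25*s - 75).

Factor the denominator: s^3 - 3*s^2 + 25*s - 75 = (s - 3)*(s^2 + 25).
Partial fraction decomposition gives [4/(s - 3)] + [-s/(s^2 + 25)] + [-10/(s^2 + 25)].
Invert each term: 4/(s - 3) ↔ 4e^(3t); -1·s/(s^2 + 25) ↔ -cos(5t); -2·5/(s^2 + 25) ↔ -2sin(5t).

f(t) = 4*exp(3*t) - 2*sin(5*t) - cos(5*t)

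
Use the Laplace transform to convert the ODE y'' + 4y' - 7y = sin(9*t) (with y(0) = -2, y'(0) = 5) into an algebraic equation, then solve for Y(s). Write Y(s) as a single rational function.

Y(s) = (-2*s^3 - 3*s^2 - 162*s - 234)/(s^4 + 4*s^3 + 74*s^2 + 324*s - 567)

Apply the Laplace transform to the equation.
Using L{y''} = s^2 Y - s·y(0) - y'(0) and L{y'} = sY - y(0), with y(0) = -2, y'(0) = 5, the left side becomes (s^2 + 4*s - 7)Y - (-2*s - 3).
The right side is L{sin(9*t)} = 9/(s^2 + 81).
So (s^2 + 4*s - 7)Y = 9/(s^2 + 81) + (-2*s - 3).
Divide through and combine into a single rational function.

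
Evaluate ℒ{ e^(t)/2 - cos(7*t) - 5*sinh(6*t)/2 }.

Apply the Laplace transform termwise.
(-5/2)·[L{sinh(6t)} = 6/(s^2 - 36)]; (1/2)·[L{e^(t)} = 1/(s - 1)]; (-1)·[L{cos(7t)} = s/(s^2 + 49)].

-s/(s^2 + 49) - 15/(s^2 - 36) + 1/(2*(s - 1))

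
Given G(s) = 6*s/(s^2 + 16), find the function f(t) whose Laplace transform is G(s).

f(t) = 6*cos(4*t)

Since L{cos(4t)} = s/(s^2 + 16), the inverse is cos(4*t), scaled by 6.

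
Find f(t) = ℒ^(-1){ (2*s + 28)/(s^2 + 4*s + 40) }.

Complete the square in the denominator: s^2 + 4*s + 40 = (s + 2)^2 + 6^2.
Split the numerator to match: 2*s + 28 = 2·(s + 2) + 4·6.
Invert each term: 2·(s + 2)/((s + 2)^2 + 36) ↔ 2e^(-2t)cos(6t); 4·6/((s + 2)^2 + 36) ↔ 4e^(-2t)sin(6t).

f(t) = 4*exp(-2*t)*sin(6*t) + 2*exp(-2*t)*cos(6*t)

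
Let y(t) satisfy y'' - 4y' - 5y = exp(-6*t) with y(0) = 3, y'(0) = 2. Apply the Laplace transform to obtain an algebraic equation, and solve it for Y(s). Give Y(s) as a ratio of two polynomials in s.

Transform both sides with L{·}.
Using L{y''} = s^2 Y - s·y(0) - y'(0) and L{y'} = sY - y(0), with y(0) = 3, y'(0) = 2, the left side becomes (s^2 - 4*s - 5)Y - (3*s - 10).
The right side is L{exp(-6*t)} = 1/(s + 6).
So (s^2 - 4*s - 5)Y = 1/(s + 6) + (3*s - 10).
Isolate Y and clear denominators.

Y(s) = (3*s^2 + 8*s - 59)/(s^3 + 2*s^2 - 29*s - 30)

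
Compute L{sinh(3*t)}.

L{sinh(3t)} = 3/(s^2 - 9).

3/(s^2 - 9)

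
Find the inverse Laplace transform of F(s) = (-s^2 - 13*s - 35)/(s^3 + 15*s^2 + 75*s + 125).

5*t^2*exp(-5*t)/2 - 3*t*exp(-5*t) - exp(-5*t)

Factor the denominator: s^3 + 15*s^2 + 75*s + 125 = (s + 5)^3.
Partial fraction decomposition gives [-1/(s + 5)] + [-3/(s + 5)^2] + [5/(s + 5)^3].
Invert each term: -1/(s + 5) ↔ -e^(-5t); -3/(s + 5)^2 ↔ -3t·e^(-5t); 5/(s + 5)^3 ↔ (5/2)t^2·e^(-5t).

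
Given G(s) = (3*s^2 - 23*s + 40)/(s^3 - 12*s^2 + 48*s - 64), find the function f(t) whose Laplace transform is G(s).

Factor the denominator: s^3 - 12*s^2 + 48*s - 64 = (s - 4)^3.
Partial fraction decomposition gives [3/(s - 4)] + [(s - 4)^(-2)] + [-4/(s - 4)^3].
Invert each term: 3/(s - 4) ↔ 3e^(4t); 1/(s - 4)^2 ↔ t·e^(4t); -4/(s - 4)^3 ↔ (-2)t^2·e^(4t).

f(t) = -2*t^2*exp(4*t) + t*exp(4*t) + 3*exp(4*t)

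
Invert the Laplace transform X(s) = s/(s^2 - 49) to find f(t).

Since L{cosh(7t)} = s/(s^2 - 49), the inverse is cosh(7*t).

f(t) = cosh(7*t)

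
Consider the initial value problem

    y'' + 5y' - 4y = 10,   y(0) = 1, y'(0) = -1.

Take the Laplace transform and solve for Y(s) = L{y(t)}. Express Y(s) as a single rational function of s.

Y(s) = (s^2 + 4*s + 10)/(s^3 + 5*s^2 - 4*s)

Apply the Laplace transform to the equation.
Using L{y''} = s^2 Y - s·y(0) - y'(0) and L{y'} = sY - y(0), with y(0) = 1, y'(0) = -1, the left side becomes (s^2 + 5*s - 4)Y - (s + 4).
The right side is L{10} = 10/s.
So (s^2 + 5*s - 4)Y = 10/s + (s + 4).
Solve for Y(s) and write it as one ratio of polynomials.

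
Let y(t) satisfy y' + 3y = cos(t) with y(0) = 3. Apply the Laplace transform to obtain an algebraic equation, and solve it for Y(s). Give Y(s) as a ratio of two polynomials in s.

Apply the Laplace transform to the equation.
With L{y'} = sY - y(0) = sY - 3: the LHS transforms to (s + 3)Y - (3).
The right side is L{cos(t)} = s/(s^2 + 1).
So (s + 3)Y = s/(s^2 + 1) + (3).
Solve for Y(s) and write it as one ratio of polynomials.

Y(s) = (3*s^2 + s + 3)/(s^3 + 3*s^2 + s + 3)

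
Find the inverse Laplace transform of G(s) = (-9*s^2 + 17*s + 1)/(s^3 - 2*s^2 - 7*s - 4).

5*t*exp(-t) - 3*exp(4*t) - 6*exp(-t)

Factor the denominator: s^3 - 2*s^2 - 7*s - 4 = (s - 4)*(s + 1)^2.
Partial fraction decomposition gives [-6/(s + 1)] + [5/(s + 1)^2] + [-3/(s - 4)].
Invert each term: -6/(s + 1) ↔ -6e^(-t); 5/(s + 1)^2 ↔ 5t·e^(-t); -3/(s - 4) ↔ -3e^(4t).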